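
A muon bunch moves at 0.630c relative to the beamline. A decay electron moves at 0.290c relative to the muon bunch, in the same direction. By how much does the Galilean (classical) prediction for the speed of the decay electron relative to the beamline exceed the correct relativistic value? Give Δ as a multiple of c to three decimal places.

Δ = 0.142c

Galilean: u_cl = 0.290 + 0.630 = 0.9200.
Relativistic: u_rel = (0.290 + 0.630) / (1 + 0.290·0.630) = 0.9200/1.1827 = 0.7779.
Δ = 0.9200 − 0.7779 = 0.1421.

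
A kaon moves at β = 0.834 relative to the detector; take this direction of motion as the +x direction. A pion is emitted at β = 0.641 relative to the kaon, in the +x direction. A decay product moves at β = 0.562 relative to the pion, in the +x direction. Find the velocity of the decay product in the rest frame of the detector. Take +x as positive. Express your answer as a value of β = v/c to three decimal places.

β = 0.989

Apply u = (u' + v)/(1 + u'v/c²) successively, working outward toward the detector.
Start: velocity of the kaon relative to the detector = 0.8340c.
Compose with the pion (u' = 0.641 in the kaon frame): u_1 = (0.641 + 0.834) / (1 + 0.641·0.834) = 1.4750/1.5346 = 0.9612.
Compose with the decay product (u' = 0.562 in the pion frame): u_2 = (0.562 + 0.961) / (1 + 0.562·0.961) = 1.5232/1.5402 = 0.9890.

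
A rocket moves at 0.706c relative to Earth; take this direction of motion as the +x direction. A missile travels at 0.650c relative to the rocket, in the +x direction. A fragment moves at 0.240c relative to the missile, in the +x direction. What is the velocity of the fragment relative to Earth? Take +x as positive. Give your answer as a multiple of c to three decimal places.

Apply u = (u' + v)/(1 + u'v/c²) successively, working outward toward Earth.
Start: velocity of the rocket relative to Earth = 0.7060c.
Compose with the missile (u' = 0.650 in the rocket frame): u_1 = (0.650 + 0.706) / (1 + 0.650·0.706) = 1.3560/1.4589 = 0.9295.
Compose with the fragment (u' = 0.240 in the missile frame): u_2 = (0.240 + 0.929) / (1 + 0.240·0.929) = 1.1695/1.2231 = 0.9562.

0.956c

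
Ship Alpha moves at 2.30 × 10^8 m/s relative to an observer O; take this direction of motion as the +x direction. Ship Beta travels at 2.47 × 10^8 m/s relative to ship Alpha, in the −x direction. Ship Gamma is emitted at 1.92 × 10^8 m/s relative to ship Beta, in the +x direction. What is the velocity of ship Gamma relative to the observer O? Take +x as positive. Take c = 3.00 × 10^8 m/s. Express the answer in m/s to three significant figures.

Apply u = (u' + v)/(1 + u'v/c²) successively, working outward toward the observer O.
(Dividing each given speed by c = 3.00 × 10^8 m/s to work in units of c.)
Start: velocity of ship Alpha relative to the observer O = 0.7667c.
Compose with ship Beta (u' = -0.823 in ship Alpha frame): u_1 = (-0.823 + 0.767) / (1 + (-0.823)·0.767) = -0.0567/0.3688 = -0.1537.
Compose with ship Gamma (u' = 0.640 in ship Beta frame): u_2 = (0.640 + (-0.154)) / (1 + 0.640·(-0.154)) = 0.4863/0.9017 = 0.5394.
So u = 0.5394 × 3.00 × 10^8 m/s.

+1.62 × 10^8 m/s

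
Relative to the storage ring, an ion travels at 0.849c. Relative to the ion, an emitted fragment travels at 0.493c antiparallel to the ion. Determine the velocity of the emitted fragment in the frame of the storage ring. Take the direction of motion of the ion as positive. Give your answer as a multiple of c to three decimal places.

With v = 0.849 and u' = -0.493 (in units of c),
u = (u' + v)/(1 + u'v/c²):
u = (-0.493 + 0.849) / (1 + (-0.493)·0.849) = 0.3560/0.5814 = 0.6123

+0.612c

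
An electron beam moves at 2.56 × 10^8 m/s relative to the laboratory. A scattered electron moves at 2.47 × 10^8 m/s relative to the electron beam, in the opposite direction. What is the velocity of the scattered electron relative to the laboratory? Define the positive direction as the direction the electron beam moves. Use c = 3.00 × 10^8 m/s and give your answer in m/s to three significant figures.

+3.03 × 10^7 m/s

In units of c (dividing by 3.00 × 10^8 m/s): v = 0.853, u' = -0.823.
u = (u' + v)/(1 + u'v/c²):
u = (-0.823 + 0.853) / (1 + (-0.823)·0.853) = 0.0300/0.2974 = 0.1009
Converting back: u = 0.1009 × 3.00 × 10^8 m/s.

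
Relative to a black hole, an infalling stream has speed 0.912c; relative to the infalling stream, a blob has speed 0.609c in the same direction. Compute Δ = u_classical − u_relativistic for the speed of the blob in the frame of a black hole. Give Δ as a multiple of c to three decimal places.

Δ = 0.543c

Galilean: u_cl = 0.609 + 0.912 = 1.5210.
Relativistic: u_rel = (0.609 + 0.912) / (1 + 0.609·0.912) = 1.5210/1.5554 = 0.9779.
Δ = 1.5210 − 0.9779 = 0.5431.
(The classical prediction exceeds c; the relativistic result does not.)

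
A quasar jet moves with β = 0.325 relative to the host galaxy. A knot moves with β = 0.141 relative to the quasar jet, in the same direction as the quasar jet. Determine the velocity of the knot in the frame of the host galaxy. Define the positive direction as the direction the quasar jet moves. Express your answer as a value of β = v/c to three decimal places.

With v = 0.325 and u' = 0.141 (in units of c),
u = (u' + v)/(1 + u'v/c²):
u = (0.141 + 0.325) / (1 + 0.141·0.325) = 0.4660/1.0458 = 0.4456

β = 0.446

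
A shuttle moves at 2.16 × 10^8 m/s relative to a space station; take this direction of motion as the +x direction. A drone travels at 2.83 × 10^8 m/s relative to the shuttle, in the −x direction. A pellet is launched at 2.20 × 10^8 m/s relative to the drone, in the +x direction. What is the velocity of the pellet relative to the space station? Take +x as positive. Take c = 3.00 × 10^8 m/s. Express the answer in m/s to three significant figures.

+2.28 × 10^7 m/s

Apply u = (u' + v)/(1 + u'v/c²) successively, working outward toward the space station.
(Dividing each given speed by c = 3.00 × 10^8 m/s to work in units of c.)
Start: velocity of the shuttle relative to the space station = 0.7200c.
Compose with the drone (u' = -0.943 in the shuttle frame): u_1 = (-0.943 + 0.720) / (1 + (-0.943)·0.720) = -0.2233/0.3208 = -0.6962.
Compose with the pellet (u' = 0.733 in the drone frame): u_2 = (0.733 + (-0.696)) / (1 + 0.733·(-0.696)) = 0.0372/0.4895 = 0.0759.
So u = 0.0759 × 3.00 × 10^8 m/s.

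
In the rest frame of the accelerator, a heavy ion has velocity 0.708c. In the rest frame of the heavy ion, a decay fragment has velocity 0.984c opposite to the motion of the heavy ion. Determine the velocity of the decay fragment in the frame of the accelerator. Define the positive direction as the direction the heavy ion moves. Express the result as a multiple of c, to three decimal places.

With v = 0.708 and u' = -0.984 (in units of c),
u = (u' + v)/(1 + u'v/c²):
u = (-0.984 + 0.708) / (1 + (-0.984)·0.708) = -0.2760/0.3033 = -0.9099

-0.910c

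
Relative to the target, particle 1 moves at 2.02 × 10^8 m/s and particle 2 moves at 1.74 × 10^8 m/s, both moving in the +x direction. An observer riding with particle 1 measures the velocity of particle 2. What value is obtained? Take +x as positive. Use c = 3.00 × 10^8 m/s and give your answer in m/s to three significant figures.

-4.59 × 10^7 m/s

β_A = 0.673, β_B = 0.580 (dividing each by c = 3.00 × 10^8 m/s).
Transform to A's frame with the inverse velocity-addition law: u' = (u − v)/(1 − uv/c²), taking u = β_B and v = β_A.
u' = (0.580 − 0.673) / (1 − (0.673)(0.580)) = -0.0933/0.6095 = -0.1531.
u' = -0.1531 × 3.00 × 10^8 m/s.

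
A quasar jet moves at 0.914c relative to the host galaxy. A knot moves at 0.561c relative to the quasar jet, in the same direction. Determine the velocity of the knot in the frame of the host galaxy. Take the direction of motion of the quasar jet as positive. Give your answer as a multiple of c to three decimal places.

0.975c

With v = 0.914 and u' = 0.561 (in units of c),
u = (u' + v)/(1 + u'v/c²):
u = (0.561 + 0.914) / (1 + 0.561·0.914) = 1.4750/1.5128 = 0.9750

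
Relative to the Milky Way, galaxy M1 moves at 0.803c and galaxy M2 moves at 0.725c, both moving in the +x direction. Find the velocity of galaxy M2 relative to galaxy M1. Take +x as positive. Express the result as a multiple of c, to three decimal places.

β_A = 0.803, β_B = 0.725.
Transform to A's frame with the inverse velocity-addition law: u' = (u − v)/(1 − uv/c²), taking u = β_B and v = β_A.
u' = (0.725 − 0.803) / (1 − (0.803)(0.725)) = -0.0780/0.4178 = -0.1867.

-0.187c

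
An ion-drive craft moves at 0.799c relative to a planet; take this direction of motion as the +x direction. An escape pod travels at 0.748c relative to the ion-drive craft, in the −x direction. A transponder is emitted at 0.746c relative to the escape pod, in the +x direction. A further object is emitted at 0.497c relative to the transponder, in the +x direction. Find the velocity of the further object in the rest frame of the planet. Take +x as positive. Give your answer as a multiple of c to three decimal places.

Apply u = (u' + v)/(1 + u'v/c²) successively, working outward toward the planet.
Start: velocity of the ion-drive craft relative to the planet = 0.7990c.
Compose with the escape pod (u' = -0.748 in the ion-drive craft frame): u_1 = (-0.748 + 0.799) / (1 + (-0.748)·0.799) = 0.0510/0.4023 = 0.1268.
Compose with the transponder (u' = 0.746 in the escape pod frame): u_2 = (0.746 + 0.127) / (1 + 0.746·0.127) = 0.8728/1.0946 = 0.7974.
Compose with the further object (u' = 0.497 in the transponder frame): u_3 = (0.497 + 0.797) / (1 + 0.497·0.797) = 1.2944/1.3963 = 0.9270.

+0.927c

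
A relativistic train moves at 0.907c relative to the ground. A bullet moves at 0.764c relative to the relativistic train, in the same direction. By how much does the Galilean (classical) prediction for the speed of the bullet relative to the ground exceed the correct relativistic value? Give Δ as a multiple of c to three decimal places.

Galilean: u_cl = 0.764 + 0.907 = 1.6710.
Relativistic: u_rel = (0.764 + 0.907) / (1 + 0.764·0.907) = 1.6710/1.6929 = 0.9870.
Δ = 1.6710 − 0.9870 = 0.6840.
(The classical prediction exceeds c; the relativistic result does not.)

Δ = 0.684c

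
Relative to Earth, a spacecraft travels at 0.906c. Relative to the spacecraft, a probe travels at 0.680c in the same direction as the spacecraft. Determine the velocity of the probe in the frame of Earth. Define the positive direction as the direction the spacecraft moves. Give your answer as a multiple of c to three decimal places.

0.981c

With v = 0.906 and u' = 0.680 (in units of c),
u = (u' + v)/(1 + u'v/c²):
u = (0.680 + 0.906) / (1 + 0.680·0.906) = 1.5860/1.6161 = 0.9814
(Galilean addition would give +1.586c, exceeding c.)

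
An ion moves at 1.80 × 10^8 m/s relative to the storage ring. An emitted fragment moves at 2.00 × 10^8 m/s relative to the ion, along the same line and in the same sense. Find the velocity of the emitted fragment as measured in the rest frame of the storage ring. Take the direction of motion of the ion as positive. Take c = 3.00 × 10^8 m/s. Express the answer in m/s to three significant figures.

In units of c (dividing by 3.00 × 10^8 m/s): v = 0.600, u' = 0.667.
u = (u' + v)/(1 + u'v/c²):
u = (0.667 + 0.600) / (1 + 0.667·0.600) = 1.2667/1.4000 = 0.9048
Converting back: u = 0.9048 × 3.00 × 10^8 m/s.

2.71 × 10^8 m/s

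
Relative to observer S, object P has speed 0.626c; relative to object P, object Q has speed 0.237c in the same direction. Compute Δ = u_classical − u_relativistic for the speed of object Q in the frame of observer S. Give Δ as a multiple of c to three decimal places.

Δ = 0.111c

Galilean: u_cl = 0.237 + 0.626 = 0.8630.
Relativistic: u_rel = (0.237 + 0.626) / (1 + 0.237·0.626) = 0.8630/1.1484 = 0.7515.
Δ = 0.8630 − 0.7515 = 0.1115.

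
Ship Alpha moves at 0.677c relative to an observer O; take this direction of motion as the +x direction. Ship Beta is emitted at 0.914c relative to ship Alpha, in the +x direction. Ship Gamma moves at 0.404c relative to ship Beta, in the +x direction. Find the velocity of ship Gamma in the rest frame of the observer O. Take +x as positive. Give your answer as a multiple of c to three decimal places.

Apply u = (u' + v)/(1 + u'v/c²) successively, working outward toward the observer O.
Start: velocity of ship Alpha relative to the observer O = 0.6770c.
Compose with ship Beta (u' = 0.914 in ship Alpha frame): u_1 = (0.914 + 0.677) / (1 + 0.914·0.677) = 1.5910/1.6188 = 0.9828.
Compose with ship Gamma (u' = 0.404 in ship Beta frame): u_2 = (0.404 + 0.983) / (1 + 0.404·0.983) = 1.3868/1.3971 = 0.9927.

0.993c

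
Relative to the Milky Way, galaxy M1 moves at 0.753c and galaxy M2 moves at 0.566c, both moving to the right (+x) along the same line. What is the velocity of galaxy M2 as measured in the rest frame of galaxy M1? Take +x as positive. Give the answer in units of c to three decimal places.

-0.326c

β_A = 0.753, β_B = 0.566.
Transform to A's frame with the inverse velocity-addition law: u' = (u − v)/(1 − uv/c²), taking u = β_B and v = β_A.
u' = (0.566 − 0.753) / (1 − (0.753)(0.566)) = -0.1870/0.5738 = -0.3259.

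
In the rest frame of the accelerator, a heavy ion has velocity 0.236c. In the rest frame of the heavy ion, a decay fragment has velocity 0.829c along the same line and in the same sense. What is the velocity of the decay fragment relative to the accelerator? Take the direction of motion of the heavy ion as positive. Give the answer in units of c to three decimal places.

0.891c

With v = 0.236 and u' = 0.829 (in units of c),
u = (u' + v)/(1 + u'v/c²):
u = (0.829 + 0.236) / (1 + 0.829·0.236) = 1.0650/1.1956 = 0.8907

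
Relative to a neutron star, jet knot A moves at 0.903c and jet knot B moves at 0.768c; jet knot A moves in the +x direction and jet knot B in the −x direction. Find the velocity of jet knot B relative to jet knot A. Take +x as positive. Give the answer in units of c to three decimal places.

β_A = 0.903, β_B = -0.768.
Transform to A's frame with the inverse velocity-addition law: u' = (u − v)/(1 − uv/c²), taking u = β_B and v = β_A.
u' = (-0.768 − 0.903) / (1 − (0.903)(-0.768)) = -1.6710/1.6935 = -0.9867.

-0.987c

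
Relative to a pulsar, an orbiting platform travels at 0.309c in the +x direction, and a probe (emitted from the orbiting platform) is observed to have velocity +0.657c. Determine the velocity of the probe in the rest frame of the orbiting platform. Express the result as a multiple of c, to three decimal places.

Invert the composition law: u' = (u − v)/(1 − uv/c²).
u' = (0.657 − 0.309) / (1 − (0.657)(0.309)) = 0.3480/0.7970 = 0.4366.

+0.437c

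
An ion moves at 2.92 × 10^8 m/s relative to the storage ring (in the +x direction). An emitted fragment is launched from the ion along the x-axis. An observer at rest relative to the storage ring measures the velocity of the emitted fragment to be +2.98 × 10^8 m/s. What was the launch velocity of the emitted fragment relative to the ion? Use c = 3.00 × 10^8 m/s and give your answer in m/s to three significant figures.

+1.81 × 10^8 m/s

v = 0.973c, u = 0.993c.
Invert the composition law: u' = (u − v)/(1 − uv/c²).
u' = (0.993 − 0.973) / (1 − (0.993)(0.973)) = 0.0200/0.0332 = 0.6032.
u' = 0.6032 × 3.00 × 10^8 m/s.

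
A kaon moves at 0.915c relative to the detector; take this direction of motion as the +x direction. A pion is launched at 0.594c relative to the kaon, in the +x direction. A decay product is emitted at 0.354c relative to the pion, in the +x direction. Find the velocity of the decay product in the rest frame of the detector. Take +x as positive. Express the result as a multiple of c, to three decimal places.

0.989c

Apply u = (u' + v)/(1 + u'v/c²) successively, working outward toward the detector.
Start: velocity of the kaon relative to the detector = 0.9150c.
Compose with the pion (u' = 0.594 in the kaon frame): u_1 = (0.594 + 0.915) / (1 + 0.594·0.915) = 1.5090/1.5435 = 0.9776.
Compose with the decay product (u' = 0.354 in the pion frame): u_2 = (0.354 + 0.978) / (1 + 0.354·0.978) = 1.3316/1.3461 = 0.9893.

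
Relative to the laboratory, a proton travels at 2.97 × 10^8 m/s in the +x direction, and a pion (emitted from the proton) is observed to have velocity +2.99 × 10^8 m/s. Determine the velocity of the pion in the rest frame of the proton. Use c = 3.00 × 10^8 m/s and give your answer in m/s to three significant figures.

v = 0.990c, u = 0.997c.
Invert the composition law: u' = (u − v)/(1 − uv/c²).
u' = (0.997 − 0.990) / (1 − (0.997)(0.990)) = 0.0067/0.0133 = 0.5013.
u' = 0.5013 × 3.00 × 10^8 m/s.

+1.50 × 10^8 m/s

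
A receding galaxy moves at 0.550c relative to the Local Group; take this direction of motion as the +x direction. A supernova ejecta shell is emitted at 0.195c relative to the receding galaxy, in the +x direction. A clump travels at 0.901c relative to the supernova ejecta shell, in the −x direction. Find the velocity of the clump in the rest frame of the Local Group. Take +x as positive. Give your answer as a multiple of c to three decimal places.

-0.579c

Apply u = (u' + v)/(1 + u'v/c²) successively, working outward toward the Local Group.
Start: velocity of the receding galaxy relative to the Local Group = 0.5500c.
Compose with the supernova ejecta shell (u' = 0.195 in the receding galaxy frame): u_1 = (0.195 + 0.550) / (1 + 0.195·0.550) = 0.7450/1.1073 = 0.6728.
Compose with the clump (u' = -0.901 in the supernova ejecta shell frame): u_2 = (-0.901 + 0.673) / (1 + (-0.901)·0.673) = -0.2282/0.3938 = -0.5794.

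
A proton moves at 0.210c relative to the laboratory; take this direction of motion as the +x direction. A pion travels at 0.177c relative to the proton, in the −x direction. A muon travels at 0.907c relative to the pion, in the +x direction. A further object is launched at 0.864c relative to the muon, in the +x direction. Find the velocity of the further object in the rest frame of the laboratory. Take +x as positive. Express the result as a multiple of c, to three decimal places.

Apply u = (u' + v)/(1 + u'v/c²) successively, working outward toward the laboratory.
Start: velocity of the proton relative to the laboratory = 0.2100c.
Compose with the pion (u' = -0.177 in the proton frame): u_1 = (-0.177 + 0.210) / (1 + (-0.177)·0.210) = 0.0330/0.9628 = 0.0343.
Compose with the muon (u' = 0.907 in the pion frame): u_2 = (0.907 + 0.034) / (1 + 0.907·0.034) = 0.9413/1.0311 = 0.9129.
Compose with the further object (u' = 0.864 in the muon frame): u_3 = (0.864 + 0.913) / (1 + 0.864·0.913) = 1.7769/1.7887 = 0.9934.

+0.993c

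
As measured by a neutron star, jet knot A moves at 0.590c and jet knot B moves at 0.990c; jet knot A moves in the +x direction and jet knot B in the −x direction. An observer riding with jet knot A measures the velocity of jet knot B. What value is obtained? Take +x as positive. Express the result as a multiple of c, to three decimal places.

-0.997c

β_A = 0.590, β_B = -0.990.
Transform to A's frame with the inverse velocity-addition law: u' = (u − v)/(1 − uv/c²), taking u = β_B and v = β_A.
u' = (-0.990 − 0.590) / (1 − (0.590)(-0.990)) = -1.5800/1.5841 = -0.9974.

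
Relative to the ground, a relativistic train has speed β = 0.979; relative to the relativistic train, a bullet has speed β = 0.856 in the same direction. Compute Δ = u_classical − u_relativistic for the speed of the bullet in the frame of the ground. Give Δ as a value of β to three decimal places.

Δ = 0.837

Galilean: u_cl = 0.856 + 0.979 = 1.8350.
Relativistic: u_rel = (0.856 + 0.979) / (1 + 0.856·0.979) = 1.8350/1.8380 = 0.9984.
Δ = 1.8350 − 0.9984 = 0.8366.
(The classical prediction exceeds c; the relativistic result does not.)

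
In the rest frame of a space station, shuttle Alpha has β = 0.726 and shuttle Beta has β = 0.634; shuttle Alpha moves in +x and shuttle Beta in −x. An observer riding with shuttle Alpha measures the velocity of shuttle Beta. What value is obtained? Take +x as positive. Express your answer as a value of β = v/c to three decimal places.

β_A = 0.726, β_B = -0.634.
Transform to A's frame with the inverse velocity-addition law: u' = (u − v)/(1 − uv/c²), taking u = β_B and v = β_A.
u' = (-0.634 − 0.726) / (1 − (0.726)(-0.634)) = -1.3600/1.4603 = -0.9313.

β = -0.931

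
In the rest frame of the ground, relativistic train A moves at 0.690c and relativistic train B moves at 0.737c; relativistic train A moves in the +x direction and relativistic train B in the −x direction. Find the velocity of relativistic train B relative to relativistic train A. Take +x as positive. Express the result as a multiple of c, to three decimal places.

β_A = 0.690, β_B = -0.737.
Transform to A's frame with the inverse velocity-addition law: u' = (u − v)/(1 − uv/c²), taking u = β_B and v = β_A.
u' = (-0.737 − 0.690) / (1 − (0.690)(-0.737)) = -1.4270/1.5085 = -0.9460.

-0.946c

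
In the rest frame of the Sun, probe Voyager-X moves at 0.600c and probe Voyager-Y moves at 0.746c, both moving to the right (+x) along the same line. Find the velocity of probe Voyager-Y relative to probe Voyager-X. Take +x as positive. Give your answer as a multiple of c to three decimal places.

+0.264c

β_A = 0.600, β_B = 0.746.
Transform to A's frame with the inverse velocity-addition law: u' = (u − v)/(1 − uv/c²), taking u = β_B and v = β_A.
u' = (0.746 − 0.600) / (1 − (0.600)(0.746)) = 0.1460/0.5524 = 0.2643.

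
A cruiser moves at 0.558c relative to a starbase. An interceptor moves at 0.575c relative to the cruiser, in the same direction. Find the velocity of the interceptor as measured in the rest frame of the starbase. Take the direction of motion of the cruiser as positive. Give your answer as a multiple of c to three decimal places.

With v = 0.558 and u' = 0.575 (in units of c),
u = (u' + v)/(1 + u'v/c²):
u = (0.575 + 0.558) / (1 + 0.575·0.558) = 1.1330/1.3209 = 0.8578
(Galilean addition would give +1.133c, exceeding c.)

0.858c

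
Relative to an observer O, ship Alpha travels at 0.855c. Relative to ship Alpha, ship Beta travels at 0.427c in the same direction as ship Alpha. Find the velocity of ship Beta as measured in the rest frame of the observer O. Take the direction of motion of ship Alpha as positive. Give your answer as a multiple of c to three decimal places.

0.939c

With v = 0.855 and u' = 0.427 (in units of c),
u = (u' + v)/(1 + u'v/c²):
u = (0.427 + 0.855) / (1 + 0.427·0.855) = 1.2820/1.3651 = 0.9391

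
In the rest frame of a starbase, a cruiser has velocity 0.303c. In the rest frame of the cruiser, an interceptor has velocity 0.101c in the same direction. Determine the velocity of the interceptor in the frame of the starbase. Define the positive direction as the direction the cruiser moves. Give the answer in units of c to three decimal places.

0.392c

With v = 0.303 and u' = 0.101 (in units of c),
u = (u' + v)/(1 + u'v/c²):
u = (0.101 + 0.303) / (1 + 0.101·0.303) = 0.4040/1.0306 = 0.3920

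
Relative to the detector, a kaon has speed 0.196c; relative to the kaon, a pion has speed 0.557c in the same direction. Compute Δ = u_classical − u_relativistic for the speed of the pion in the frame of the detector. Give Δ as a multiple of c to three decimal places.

Galilean: u_cl = 0.557 + 0.196 = 0.7530.
Relativistic: u_rel = (0.557 + 0.196) / (1 + 0.557·0.196) = 0.7530/1.1092 = 0.6789.
Δ = 0.7530 − 0.6789 = 0.0741.

Δ = 0.074c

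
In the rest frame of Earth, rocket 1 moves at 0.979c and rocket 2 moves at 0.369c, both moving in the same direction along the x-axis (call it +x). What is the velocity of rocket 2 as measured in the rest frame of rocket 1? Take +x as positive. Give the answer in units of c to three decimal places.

β_A = 0.979, β_B = 0.369.
Transform to A's frame with the inverse velocity-addition law: u' = (u − v)/(1 − uv/c²), taking u = β_B and v = β_A.
u' = (0.369 − 0.979) / (1 − (0.979)(0.369)) = -0.6100/0.6387 = -0.9550.

-0.955c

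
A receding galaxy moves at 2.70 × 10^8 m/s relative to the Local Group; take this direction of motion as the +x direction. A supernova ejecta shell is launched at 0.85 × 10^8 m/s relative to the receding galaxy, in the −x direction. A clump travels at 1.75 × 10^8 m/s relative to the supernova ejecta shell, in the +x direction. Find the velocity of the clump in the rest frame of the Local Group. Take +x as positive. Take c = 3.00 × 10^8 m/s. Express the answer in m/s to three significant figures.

+2.85 × 10^8 m/s

Apply u = (u' + v)/(1 + u'v/c²) successively, working outward toward the Local Group.
(Dividing each given speed by c = 3.00 × 10^8 m/s to work in units of c.)
Start: velocity of the receding galaxy relative to the Local Group = 0.9000c.
Compose with the supernova ejecta shell (u' = -0.283 in the receding galaxy frame): u_1 = (-0.283 + 0.900) / (1 + (-0.283)·0.900) = 0.6167/0.7450 = 0.8277.
Compose with the clump (u' = 0.583 in the supernova ejecta shell frame): u_2 = (0.583 + 0.828) / (1 + 0.583·0.828) = 1.4111/1.4828 = 0.9516.
So u = 0.9516 × 3.00 × 10^8 m/s.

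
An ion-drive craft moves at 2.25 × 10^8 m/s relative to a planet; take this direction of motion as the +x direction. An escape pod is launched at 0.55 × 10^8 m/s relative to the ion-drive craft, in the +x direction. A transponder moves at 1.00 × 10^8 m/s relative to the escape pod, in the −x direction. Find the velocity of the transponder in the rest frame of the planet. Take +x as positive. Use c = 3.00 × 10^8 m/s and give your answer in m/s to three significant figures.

+2.01 × 10^8 m/s

Apply u = (u' + v)/(1 + u'v/c²) successively, working outward toward the planet.
(Dividing each given speed by c = 3.00 × 10^8 m/s to work in units of c.)
Start: velocity of the ion-drive craft relative to the planet = 0.7500c.
Compose with the escape pod (u' = 0.183 in the ion-drive craft frame): u_1 = (0.183 + 0.750) / (1 + 0.183·0.750) = 0.9333/1.1375 = 0.8205.
Compose with the transponder (u' = -0.333 in the escape pod frame): u_2 = (-0.333 + 0.821) / (1 + (-0.333)·0.821) = 0.4872/0.7265 = 0.6706.
So u = 0.6706 × 3.00 × 10^8 m/s.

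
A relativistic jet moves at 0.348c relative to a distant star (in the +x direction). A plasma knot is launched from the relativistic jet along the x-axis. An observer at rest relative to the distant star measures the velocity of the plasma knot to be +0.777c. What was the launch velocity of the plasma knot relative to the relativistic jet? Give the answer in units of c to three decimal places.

Invert the composition law: u' = (u − v)/(1 − uv/c²).
u' = (0.777 − 0.348) / (1 − (0.777)(0.348)) = 0.4290/0.7296 = 0.5880.

+0.588c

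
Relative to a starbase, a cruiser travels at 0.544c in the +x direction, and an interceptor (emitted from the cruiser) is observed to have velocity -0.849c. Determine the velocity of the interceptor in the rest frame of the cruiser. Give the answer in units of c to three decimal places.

-0.953c

Invert the composition law: u' = (u − v)/(1 − uv/c²).
u' = (-0.849 − 0.544) / (1 − (-0.849)(0.544)) = -1.3930/1.4619 = -0.9529.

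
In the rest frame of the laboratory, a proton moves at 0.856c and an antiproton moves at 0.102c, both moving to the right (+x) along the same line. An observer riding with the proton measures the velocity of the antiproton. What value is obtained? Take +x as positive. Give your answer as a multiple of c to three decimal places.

-0.826c

β_A = 0.856, β_B = 0.102.
Transform to A's frame with the inverse velocity-addition law: u' = (u − v)/(1 − uv/c²), taking u = β_B and v = β_A.
u' = (0.102 − 0.856) / (1 − (0.856)(0.102)) = -0.7540/0.9127 = -0.8261.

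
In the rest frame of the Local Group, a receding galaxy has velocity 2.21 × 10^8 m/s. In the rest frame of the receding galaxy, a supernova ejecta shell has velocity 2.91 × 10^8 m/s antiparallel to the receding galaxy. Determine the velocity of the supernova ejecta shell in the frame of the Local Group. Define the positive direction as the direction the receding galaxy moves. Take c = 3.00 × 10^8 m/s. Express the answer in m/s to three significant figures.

In units of c (dividing by 3.00 × 10^8 m/s): v = 0.737, u' = -0.970.
u = (u' + v)/(1 + u'v/c²):
u = (-0.970 + 0.737) / (1 + (-0.970)·0.737) = -0.2333/0.2854 = -0.8175
Converting back: u = -0.8175 × 3.00 × 10^8 m/s.

-2.45 × 10^8 m/s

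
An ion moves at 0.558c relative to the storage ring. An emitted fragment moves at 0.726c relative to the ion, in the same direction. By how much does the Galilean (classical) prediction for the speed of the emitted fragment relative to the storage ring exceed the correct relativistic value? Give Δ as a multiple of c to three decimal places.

Galilean: u_cl = 0.726 + 0.558 = 1.2840.
Relativistic: u_rel = (0.726 + 0.558) / (1 + 0.726·0.558) = 1.2840/1.4051 = 0.9138.
Δ = 1.2840 − 0.9138 = 0.3702.
(The classical prediction exceeds c; the relativistic result does not.)

Δ = 0.370c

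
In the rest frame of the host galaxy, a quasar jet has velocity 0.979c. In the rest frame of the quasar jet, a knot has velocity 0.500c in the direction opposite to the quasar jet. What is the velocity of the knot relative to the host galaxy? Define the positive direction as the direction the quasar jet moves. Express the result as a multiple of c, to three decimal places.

With v = 0.979 and u' = -0.500 (in units of c),
u = (u' + v)/(1 + u'v/c²):
u = (-0.500 + 0.979) / (1 + (-0.500)·0.979) = 0.4790/0.5105 = 0.9383

+0.938c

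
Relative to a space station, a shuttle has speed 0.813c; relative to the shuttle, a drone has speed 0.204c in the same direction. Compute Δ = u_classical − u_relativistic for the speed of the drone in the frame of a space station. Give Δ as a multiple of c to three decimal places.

Galilean: u_cl = 0.204 + 0.813 = 1.0170.
Relativistic: u_rel = (0.204 + 0.813) / (1 + 0.204·0.813) = 1.0170/1.1659 = 0.8723.
Δ = 1.0170 − 0.8723 = 0.1447.
(The classical prediction exceeds c; the relativistic result does not.)

Δ = 0.145c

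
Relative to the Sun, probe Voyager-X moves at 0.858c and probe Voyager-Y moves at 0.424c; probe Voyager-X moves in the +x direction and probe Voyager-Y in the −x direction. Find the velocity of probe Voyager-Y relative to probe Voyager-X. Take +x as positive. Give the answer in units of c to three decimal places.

β_A = 0.858, β_B = -0.424.
Transform to A's frame with the inverse velocity-addition law: u' = (u − v)/(1 − uv/c²), taking u = β_B and v = β_A.
u' = (-0.424 − 0.858) / (1 − (0.858)(-0.424)) = -1.2820/1.3638 = -0.9400.

-0.940c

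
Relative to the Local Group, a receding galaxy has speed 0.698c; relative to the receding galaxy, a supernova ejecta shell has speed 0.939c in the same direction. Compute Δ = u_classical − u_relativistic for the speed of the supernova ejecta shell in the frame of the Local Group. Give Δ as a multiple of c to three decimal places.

Δ = 0.648c

Galilean: u_cl = 0.939 + 0.698 = 1.6370.
Relativistic: u_rel = (0.939 + 0.698) / (1 + 0.939·0.698) = 1.6370/1.6554 = 0.9889.
Δ = 1.6370 − 0.9889 = 0.6481.
(The classical prediction exceeds c; the relativistic result does not.)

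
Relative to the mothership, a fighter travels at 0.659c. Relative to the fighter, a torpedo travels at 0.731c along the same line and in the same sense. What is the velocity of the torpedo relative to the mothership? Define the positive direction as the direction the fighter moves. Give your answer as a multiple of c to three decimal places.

0.938c

With v = 0.659 and u' = 0.731 (in units of c),
u = (u' + v)/(1 + u'v/c²):
u = (0.731 + 0.659) / (1 + 0.731·0.659) = 1.3900/1.4817 = 0.9381
(Galilean addition would give +1.390c, exceeding c.)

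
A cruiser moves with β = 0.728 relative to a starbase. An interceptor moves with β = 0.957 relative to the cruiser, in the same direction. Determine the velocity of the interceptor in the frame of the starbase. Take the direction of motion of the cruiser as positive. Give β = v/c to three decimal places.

β = 0.993

With v = 0.728 and u' = 0.957 (in units of c),
u = (u' + v)/(1 + u'v/c²):
u = (0.957 + 0.728) / (1 + 0.957·0.728) = 1.6850/1.6967 = 0.9931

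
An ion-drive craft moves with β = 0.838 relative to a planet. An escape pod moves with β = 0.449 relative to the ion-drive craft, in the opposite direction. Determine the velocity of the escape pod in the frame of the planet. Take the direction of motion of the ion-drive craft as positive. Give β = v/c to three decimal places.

β = +0.624

With v = 0.838 and u' = -0.449 (in units of c),
u = (u' + v)/(1 + u'v/c²):
u = (-0.449 + 0.838) / (1 + (-0.449)·0.838) = 0.3890/0.6237 = 0.6237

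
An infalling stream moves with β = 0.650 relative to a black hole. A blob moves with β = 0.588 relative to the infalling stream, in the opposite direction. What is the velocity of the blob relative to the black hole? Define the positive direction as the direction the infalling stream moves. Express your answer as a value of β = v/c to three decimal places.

β = +0.100

With v = 0.650 and u' = -0.588 (in units of c),
u = (u' + v)/(1 + u'v/c²):
u = (-0.588 + 0.650) / (1 + (-0.588)·0.650) = 0.0620/0.6178 = 0.1004
(Galilean addition would give +0.062c.)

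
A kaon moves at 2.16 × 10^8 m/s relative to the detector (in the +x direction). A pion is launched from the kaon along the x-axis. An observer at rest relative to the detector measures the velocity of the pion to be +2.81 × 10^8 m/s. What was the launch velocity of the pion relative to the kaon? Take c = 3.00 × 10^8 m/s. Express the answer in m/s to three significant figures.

+2.00 × 10^8 m/s

v = 0.720c, u = 0.937c.
Invert the composition law: u' = (u − v)/(1 − uv/c²).
u' = (0.937 − 0.720) / (1 − (0.937)(0.720)) = 0.2167/0.3256 = 0.6654.
u' = 0.6654 × 3.00 × 10^8 m/s.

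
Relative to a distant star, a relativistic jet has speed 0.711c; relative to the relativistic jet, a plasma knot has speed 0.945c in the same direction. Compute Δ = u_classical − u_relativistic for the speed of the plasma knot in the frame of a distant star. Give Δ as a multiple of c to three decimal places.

Galilean: u_cl = 0.945 + 0.711 = 1.6560.
Relativistic: u_rel = (0.945 + 0.711) / (1 + 0.945·0.711) = 1.6560/1.6719 = 0.9905.
Δ = 1.6560 − 0.9905 = 0.6655.
(The classical prediction exceeds c; the relativistic result does not.)

Δ = 0.666c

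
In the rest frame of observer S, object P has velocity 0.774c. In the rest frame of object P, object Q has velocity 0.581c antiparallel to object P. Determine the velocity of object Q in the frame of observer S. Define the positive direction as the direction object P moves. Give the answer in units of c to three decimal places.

+0.351c

With v = 0.774 and u' = -0.581 (in units of c),
u = (u' + v)/(1 + u'v/c²):
u = (-0.581 + 0.774) / (1 + (-0.581)·0.774) = 0.1930/0.5503 = 0.3507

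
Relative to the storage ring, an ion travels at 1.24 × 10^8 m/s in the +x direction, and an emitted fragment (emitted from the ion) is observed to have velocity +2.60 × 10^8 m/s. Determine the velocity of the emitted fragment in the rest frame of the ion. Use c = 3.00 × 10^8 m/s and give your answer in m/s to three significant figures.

+2.12 × 10^8 m/s

v = 0.413c, u = 0.867c.
Invert the composition law: u' = (u − v)/(1 − uv/c²).
u' = (0.867 − 0.413) / (1 − (0.867)(0.413)) = 0.4533/0.6418 = 0.7064.
u' = 0.7064 × 3.00 × 10^8 m/s.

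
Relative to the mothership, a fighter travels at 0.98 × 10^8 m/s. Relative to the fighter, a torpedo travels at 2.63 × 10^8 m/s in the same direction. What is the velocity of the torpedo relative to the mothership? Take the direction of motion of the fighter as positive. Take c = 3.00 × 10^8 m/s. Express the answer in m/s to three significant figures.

In units of c (dividing by 3.00 × 10^8 m/s): v = 0.327, u' = 0.877.
u = (u' + v)/(1 + u'v/c²):
u = (0.877 + 0.327) / (1 + 0.877·0.327) = 1.2033/1.2864 = 0.9354
Converting back: u = 0.9354 × 3.00 × 10^8 m/s.

2.81 × 10^8 m/s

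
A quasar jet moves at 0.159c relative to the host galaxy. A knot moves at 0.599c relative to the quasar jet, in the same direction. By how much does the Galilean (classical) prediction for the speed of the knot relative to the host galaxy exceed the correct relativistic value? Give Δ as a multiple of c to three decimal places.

Δ = 0.066c

Galilean: u_cl = 0.599 + 0.159 = 0.7580.
Relativistic: u_rel = (0.599 + 0.159) / (1 + 0.599·0.159) = 0.7580/1.0952 = 0.6921.
Δ = 0.7580 − 0.6921 = 0.0659.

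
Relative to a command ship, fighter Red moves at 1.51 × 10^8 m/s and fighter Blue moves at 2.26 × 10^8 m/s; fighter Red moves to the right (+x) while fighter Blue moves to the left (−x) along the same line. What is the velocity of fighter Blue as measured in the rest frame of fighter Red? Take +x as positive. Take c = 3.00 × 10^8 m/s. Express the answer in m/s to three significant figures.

-2.73 × 10^8 m/s

β_A = 0.503, β_B = -0.753 (dividing each by c = 3.00 × 10^8 m/s).
Transform to A's frame with the inverse velocity-addition law: u' = (u − v)/(1 − uv/c²), taking u = β_B and v = β_A.
u' = (-0.753 − 0.503) / (1 − (0.503)(-0.753)) = -1.2567/1.3792 = -0.9112.
u' = -0.9112 × 3.00 × 10^8 m/s.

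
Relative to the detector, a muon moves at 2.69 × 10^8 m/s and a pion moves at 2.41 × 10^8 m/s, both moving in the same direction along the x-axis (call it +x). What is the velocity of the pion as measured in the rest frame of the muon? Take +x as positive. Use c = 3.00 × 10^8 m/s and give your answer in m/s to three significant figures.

-1.00 × 10^8 m/s

β_A = 0.897, β_B = 0.803 (dividing each by c = 3.00 × 10^8 m/s).
Transform to A's frame with the inverse velocity-addition law: u' = (u − v)/(1 − uv/c²), taking u = β_B and v = β_A.
u' = (0.803 − 0.897) / (1 − (0.897)(0.803)) = -0.0933/0.2797 = -0.3337.
u' = -0.3337 × 3.00 × 10^8 m/s.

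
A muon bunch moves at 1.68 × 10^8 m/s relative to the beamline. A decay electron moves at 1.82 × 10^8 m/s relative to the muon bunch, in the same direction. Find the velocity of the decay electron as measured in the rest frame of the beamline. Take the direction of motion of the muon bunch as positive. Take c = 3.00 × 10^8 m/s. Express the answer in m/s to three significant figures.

In units of c (dividing by 3.00 × 10^8 m/s): v = 0.560, u' = 0.607.
u = (u' + v)/(1 + u'v/c²):
u = (0.607 + 0.560) / (1 + 0.607·0.560) = 1.1667/1.3397 = 0.8708
Converting back: u = 0.8708 × 3.00 × 10^8 m/s.

2.61 × 10^8 m/s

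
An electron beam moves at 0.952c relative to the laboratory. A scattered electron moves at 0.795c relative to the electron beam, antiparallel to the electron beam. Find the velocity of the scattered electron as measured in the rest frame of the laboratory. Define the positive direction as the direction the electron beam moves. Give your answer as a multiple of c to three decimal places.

+0.646c

With v = 0.952 and u' = -0.795 (in units of c),
u = (u' + v)/(1 + u'v/c²):
u = (-0.795 + 0.952) / (1 + (-0.795)·0.952) = 0.1570/0.2432 = 0.6457
(Galilean addition would give +0.157c.)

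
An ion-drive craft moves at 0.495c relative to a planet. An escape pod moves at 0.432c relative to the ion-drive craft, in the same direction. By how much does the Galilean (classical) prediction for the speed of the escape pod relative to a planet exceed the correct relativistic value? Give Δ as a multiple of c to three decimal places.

Galilean: u_cl = 0.432 + 0.495 = 0.9270.
Relativistic: u_rel = (0.432 + 0.495) / (1 + 0.432·0.495) = 0.9270/1.2138 = 0.7637.
Δ = 0.9270 − 0.7637 = 0.1633.

Δ = 0.163c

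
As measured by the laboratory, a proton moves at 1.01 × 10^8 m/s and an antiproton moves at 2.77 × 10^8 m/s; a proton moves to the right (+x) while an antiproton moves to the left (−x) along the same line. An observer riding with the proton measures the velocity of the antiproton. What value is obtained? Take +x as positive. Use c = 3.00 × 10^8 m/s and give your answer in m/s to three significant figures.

β_A = 0.337, β_B = -0.923 (dividing each by c = 3.00 × 10^8 m/s).
Transform to A's frame with the inverse velocity-addition law: u' = (u − v)/(1 − uv/c²), taking u = β_B and v = β_A.
u' = (-0.923 − 0.337) / (1 − (0.337)(-0.923)) = -1.2600/1.3109 = -0.9612.
u' = -0.9612 × 3.00 × 10^8 m/s.

-2.88 × 10^8 m/s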